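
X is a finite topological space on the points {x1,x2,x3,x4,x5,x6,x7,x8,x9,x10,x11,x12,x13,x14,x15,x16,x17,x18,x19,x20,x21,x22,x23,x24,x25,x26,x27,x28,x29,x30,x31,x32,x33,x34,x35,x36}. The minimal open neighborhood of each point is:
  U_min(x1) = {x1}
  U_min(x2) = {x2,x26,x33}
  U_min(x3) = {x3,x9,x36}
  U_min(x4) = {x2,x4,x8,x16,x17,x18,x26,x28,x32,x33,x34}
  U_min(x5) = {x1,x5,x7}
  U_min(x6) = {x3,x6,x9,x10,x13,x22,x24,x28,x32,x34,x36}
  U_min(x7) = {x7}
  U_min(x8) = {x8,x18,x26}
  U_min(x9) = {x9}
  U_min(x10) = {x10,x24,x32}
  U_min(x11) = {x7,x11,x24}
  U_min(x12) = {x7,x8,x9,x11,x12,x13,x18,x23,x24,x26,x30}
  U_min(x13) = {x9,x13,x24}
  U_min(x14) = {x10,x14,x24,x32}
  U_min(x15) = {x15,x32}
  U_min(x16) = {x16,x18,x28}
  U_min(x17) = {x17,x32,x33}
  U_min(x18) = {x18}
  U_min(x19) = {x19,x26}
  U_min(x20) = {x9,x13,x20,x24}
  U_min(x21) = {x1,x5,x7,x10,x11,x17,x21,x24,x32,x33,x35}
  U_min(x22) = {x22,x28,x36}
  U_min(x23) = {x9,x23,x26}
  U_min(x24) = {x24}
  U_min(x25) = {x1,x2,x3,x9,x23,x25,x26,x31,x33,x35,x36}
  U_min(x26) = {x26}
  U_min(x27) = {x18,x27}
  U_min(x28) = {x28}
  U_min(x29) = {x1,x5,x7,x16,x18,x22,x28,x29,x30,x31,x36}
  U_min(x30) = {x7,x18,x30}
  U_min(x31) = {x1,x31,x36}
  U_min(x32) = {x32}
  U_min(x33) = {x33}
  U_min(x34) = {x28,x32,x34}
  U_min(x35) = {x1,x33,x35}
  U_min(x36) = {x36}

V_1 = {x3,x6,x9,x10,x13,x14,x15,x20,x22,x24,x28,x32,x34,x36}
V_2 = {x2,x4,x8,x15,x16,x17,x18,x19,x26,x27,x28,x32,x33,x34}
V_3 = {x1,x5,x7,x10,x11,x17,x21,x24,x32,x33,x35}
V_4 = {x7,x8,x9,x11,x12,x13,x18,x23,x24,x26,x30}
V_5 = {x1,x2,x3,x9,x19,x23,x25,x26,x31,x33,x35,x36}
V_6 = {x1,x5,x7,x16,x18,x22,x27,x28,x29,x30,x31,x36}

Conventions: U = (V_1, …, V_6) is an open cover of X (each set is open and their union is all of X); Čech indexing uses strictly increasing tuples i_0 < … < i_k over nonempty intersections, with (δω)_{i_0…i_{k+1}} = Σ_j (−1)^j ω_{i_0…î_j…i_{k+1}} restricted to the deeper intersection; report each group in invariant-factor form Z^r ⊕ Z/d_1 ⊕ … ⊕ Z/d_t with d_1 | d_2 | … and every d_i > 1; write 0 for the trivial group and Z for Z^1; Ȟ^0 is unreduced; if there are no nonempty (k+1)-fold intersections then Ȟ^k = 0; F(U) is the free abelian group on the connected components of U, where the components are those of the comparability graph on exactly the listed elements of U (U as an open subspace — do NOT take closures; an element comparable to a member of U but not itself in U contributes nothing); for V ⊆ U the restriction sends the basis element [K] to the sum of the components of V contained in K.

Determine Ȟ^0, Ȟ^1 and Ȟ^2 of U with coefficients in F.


Ȟ^0 = Z, Ȟ^1 = 0, Ȟ^2 = Z/2

cover nerve:
  V12={x15,x28,x32,x34} V13={x10,x24,x32} V14={x9,x13,x24} V15={x3,x9,x36} V16={x22,x28,x36} V23={x17,x32,x33} V24={x8,x18,x26} V25={x2,x19,x26,x33} V26={x16,x18,x27,x28} V34={x7,x11,x24} V35={x1,x33,x35} V36={x1,x5,x7} V45={x9,x23,x26} V46={x7,x18,x30} V56={x1,x31,x36}
  V123={x32} V126={x28} V134={x24} V145={x9} V156={x36} V235={x33} V245={x26} V246={x18} V346={x7} V356={x1}
components per intersection:
  V1: {x3,x6,x9,x10,x13,x14,x15,x20,x22,x24,x28,x32,x34,x36}
  V2: {x2,x4,x8,x15,x16,x17,x18,x19,x26,x27,x28,x32,x33,x34}
  V3: {x1,x5,x7,x10,x11,x17,x21,x24,x32,x33,x35}
  V4: {x7,x8,x9,x11,x12,x13,x18,x23,x24,x26,x30}
  V5: {x1,x2,x3,x9,x19,x23,x25,x26,x31,x33,x35,x36}
  V6: {x1,x5,x7,x16,x18,x22,x27,x28,x29,x30,x31,x36}
  V12: {x15,x28,x32,x34}
  V13: {x10,x24,x32}
  V14: {x9,x13,x24}
  V15: {x3,x9,x36}
  V16: {x22,x28,x36}
  V23: {x17,x32,x33}
  V24: {x8,x18,x26}
  V25: {x2,x19,x26,x33}
  V26: {x16,x18,x27,x28}
  V34: {x7,x11,x24}
  V35: {x1,x33,x35}
  V36: {x1,x5,x7}
  V45: {x9,x23,x26}
  V46: {x7,x18,x30}
  V56: {x1,x31,x36}
  V123: {x32}
  V126: {x28}
  V134: {x24}
  V145: {x9}
  V156: {x36}
  V235: {x33}
  V245: {x26}
  V246: {x18}
  V346: {x7}
  V356: {x1}
C dims 6,15,10; δ0: rk 5, SNF 1^5; δ1: rk 10, SNF 1^9·2
Ȟ^0: (6−5)−0=1 ⇒ Z
Ȟ^1: (15−10)−5=0 ⇒ 0
Ȟ^2: (10−0)−10=0 plus torsion [2] ⇒ Z/2


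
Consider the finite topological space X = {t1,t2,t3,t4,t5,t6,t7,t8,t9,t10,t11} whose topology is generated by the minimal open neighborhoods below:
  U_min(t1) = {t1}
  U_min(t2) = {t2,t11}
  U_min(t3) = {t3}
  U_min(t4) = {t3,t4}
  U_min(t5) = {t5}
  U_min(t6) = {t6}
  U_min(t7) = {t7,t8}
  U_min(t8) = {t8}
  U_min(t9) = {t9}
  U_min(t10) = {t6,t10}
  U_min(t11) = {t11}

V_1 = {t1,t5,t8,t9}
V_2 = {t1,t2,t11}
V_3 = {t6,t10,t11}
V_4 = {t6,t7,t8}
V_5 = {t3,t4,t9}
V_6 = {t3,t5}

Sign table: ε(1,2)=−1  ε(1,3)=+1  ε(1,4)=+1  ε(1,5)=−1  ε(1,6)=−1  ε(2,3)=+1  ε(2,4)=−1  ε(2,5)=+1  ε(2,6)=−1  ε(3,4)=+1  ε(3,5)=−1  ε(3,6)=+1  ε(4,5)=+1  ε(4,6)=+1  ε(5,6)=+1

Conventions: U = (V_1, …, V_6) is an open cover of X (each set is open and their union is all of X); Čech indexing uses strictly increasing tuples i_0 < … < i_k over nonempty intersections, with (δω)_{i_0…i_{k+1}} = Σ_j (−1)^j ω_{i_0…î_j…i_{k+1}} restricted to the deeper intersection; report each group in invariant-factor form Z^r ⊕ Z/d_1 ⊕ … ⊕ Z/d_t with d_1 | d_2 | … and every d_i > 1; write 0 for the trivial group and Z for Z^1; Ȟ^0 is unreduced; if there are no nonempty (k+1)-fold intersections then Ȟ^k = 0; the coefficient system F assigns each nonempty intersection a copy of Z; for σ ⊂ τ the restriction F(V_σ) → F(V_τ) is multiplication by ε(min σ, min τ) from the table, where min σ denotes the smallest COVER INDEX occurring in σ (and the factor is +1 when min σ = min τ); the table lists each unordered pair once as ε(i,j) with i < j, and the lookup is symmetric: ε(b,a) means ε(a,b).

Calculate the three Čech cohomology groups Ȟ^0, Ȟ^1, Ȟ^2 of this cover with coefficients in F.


nonempty intersections:
  V12={t1} V14={t8} V15={t9} V16={t5} V23={t11} V34={t6} V56={t3}
C dims 6,7; δ0: rk 6, SNF 1^5·2
Ȟ^0: (6−6)−0=0 ⇒ 0
Ȟ^1: (7−0)−6=1 plus torsion [2] ⇒ Z ⊕ Z/2
Ȟ^2: (0−0)−0=0 ⇒ 0

Ȟ^0(U;F) ≅ 0, Ȟ^1(U;F) ≅ Z ⊕ Z/2 and Ȟ^2(U;F) ≅ 0


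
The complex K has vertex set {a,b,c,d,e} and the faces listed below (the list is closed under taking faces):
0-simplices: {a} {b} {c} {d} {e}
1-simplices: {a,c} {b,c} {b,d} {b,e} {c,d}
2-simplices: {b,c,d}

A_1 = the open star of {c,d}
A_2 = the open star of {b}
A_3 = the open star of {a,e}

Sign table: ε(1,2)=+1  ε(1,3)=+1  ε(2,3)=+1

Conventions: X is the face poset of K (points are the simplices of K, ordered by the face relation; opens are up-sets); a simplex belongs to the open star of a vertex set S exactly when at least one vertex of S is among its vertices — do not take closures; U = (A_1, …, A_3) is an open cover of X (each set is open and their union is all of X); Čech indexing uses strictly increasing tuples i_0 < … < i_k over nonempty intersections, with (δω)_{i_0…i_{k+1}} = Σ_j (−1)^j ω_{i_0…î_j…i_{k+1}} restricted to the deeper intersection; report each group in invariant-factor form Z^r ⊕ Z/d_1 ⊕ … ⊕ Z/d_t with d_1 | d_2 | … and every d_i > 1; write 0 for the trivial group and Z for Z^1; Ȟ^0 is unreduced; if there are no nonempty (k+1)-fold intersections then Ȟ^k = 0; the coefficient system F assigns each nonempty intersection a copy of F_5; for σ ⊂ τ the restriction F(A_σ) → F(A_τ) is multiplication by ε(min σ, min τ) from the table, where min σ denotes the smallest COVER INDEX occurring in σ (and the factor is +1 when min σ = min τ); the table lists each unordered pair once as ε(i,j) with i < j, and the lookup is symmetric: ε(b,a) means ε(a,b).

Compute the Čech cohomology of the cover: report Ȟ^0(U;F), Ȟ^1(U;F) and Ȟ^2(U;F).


nonempty intersections:
  A1={{c},{d},{a,c},{b,c},{b,d},{c,d},{b,c,d}} A2={{b},{b,c},{b,d},{b,e},{b,c,d}} A3={{a},{e},{a,c},{b,e}}
  A12={{b,c},{b,d},{b,c,d}} A13={{a,c}} A23={{b,e}}
C dims 3,3; δ0: rk_F5 2
Ȟ^0: (3−2)−0=1 ⇒ Z/5
Ȟ^1: (3−0)−2=1 ⇒ Z/5
Ȟ^2: (0−0)−0=0 ⇒ 0

Ȟ^0(U;F) ≅ Z/5, Ȟ^1(U;F) ≅ Z/5 and Ȟ^2(U;F) ≅ 0


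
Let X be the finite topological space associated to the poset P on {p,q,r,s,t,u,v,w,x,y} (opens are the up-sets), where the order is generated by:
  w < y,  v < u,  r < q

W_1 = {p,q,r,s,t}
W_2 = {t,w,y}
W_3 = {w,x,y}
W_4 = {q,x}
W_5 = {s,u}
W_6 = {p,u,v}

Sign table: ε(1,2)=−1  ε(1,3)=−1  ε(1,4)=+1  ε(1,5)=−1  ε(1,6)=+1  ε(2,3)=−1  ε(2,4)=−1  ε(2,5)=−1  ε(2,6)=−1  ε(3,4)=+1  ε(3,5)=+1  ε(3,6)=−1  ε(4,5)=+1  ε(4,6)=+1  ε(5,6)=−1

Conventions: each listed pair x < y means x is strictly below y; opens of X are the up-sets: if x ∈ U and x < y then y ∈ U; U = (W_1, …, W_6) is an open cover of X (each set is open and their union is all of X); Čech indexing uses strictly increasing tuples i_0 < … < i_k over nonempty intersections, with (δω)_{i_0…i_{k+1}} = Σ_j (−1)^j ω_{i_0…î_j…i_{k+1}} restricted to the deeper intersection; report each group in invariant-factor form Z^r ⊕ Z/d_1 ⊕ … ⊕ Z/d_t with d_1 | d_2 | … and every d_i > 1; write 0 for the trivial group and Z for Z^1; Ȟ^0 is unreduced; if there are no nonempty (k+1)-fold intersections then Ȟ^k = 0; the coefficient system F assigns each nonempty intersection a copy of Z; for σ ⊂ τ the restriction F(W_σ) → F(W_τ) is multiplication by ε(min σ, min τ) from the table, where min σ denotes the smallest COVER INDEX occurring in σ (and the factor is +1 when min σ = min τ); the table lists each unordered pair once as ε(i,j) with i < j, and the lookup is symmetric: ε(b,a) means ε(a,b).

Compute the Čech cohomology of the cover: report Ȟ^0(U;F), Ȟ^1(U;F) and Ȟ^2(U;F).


nerve simplices:
  W12={t} W14={q} W15={s} W16={p} W23={w,y} W34={x} W56={u}
C dims 6,7; δ0: rk 5, SNF 1^5
degree 0: 6−5−0 = 1 → Ȟ^0 ≅ Z
degree 1: 7−0−5 = 2 → Ȟ^1 ≅ Z^2
degree 2: 0−0−0 = 0 → Ȟ^2 ≅ 0

Ȟ^0(U;F) ≅ Z; Ȟ^1(U;F) ≅ Z^2; Ȟ^2(U;F) ≅ 0


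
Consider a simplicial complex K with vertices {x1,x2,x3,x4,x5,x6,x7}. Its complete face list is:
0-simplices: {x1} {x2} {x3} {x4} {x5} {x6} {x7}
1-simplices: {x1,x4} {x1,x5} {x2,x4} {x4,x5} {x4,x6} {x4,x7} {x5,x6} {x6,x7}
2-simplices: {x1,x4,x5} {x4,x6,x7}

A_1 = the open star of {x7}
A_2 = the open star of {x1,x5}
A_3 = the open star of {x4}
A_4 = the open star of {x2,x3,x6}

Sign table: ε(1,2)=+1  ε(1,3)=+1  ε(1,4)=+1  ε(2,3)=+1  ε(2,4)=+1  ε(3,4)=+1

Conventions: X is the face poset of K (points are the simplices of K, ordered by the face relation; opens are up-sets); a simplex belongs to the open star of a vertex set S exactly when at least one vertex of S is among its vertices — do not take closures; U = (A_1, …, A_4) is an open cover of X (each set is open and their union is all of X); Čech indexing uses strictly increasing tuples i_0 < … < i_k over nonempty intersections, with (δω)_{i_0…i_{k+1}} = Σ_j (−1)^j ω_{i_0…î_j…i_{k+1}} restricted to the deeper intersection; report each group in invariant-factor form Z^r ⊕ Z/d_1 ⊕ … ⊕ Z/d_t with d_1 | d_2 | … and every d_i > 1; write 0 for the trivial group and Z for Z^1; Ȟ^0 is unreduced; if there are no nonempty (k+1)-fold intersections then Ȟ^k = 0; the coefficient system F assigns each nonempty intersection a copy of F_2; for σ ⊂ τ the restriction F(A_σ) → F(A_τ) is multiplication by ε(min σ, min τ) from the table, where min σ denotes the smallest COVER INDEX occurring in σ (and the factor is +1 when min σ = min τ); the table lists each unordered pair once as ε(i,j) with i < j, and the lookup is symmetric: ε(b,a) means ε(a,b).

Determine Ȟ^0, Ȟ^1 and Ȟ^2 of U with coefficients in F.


cover nerve:
  A1={{x7},{x4,x7},{x6,x7},{x4,x6,x7}} A2={{x1},{x5},{x1,x4},{x1,x5},{x4,x5},{x5,x6},{x1,x4,x5}} A3={{x4},{x1,x4},{x2,x4},{x4,x5},{x4,x6},{x4,x7},{x1,x4,x5},{x4,x6,x7}} A4={{x2},{x3},{x6},{x2,x4},{x4,x6},{x5,x6},{x6,x7},{x4,x6,x7}}
  A13={{x4,x7},{x4,x6,x7}} A14={{x6,x7},{x4,x6,x7}} A23={{x1,x4},{x4,x5},{x1,x4,x5}} A24={{x5,x6}} A34={{x2,x4},{x4,x6},{x4,x6,x7}}
  A134={{x4,x6,x7}}
C dims 4,5,1; δ0: rk_F2 3; δ1: rk_F2 1
Ȟ^0: (4−3)−0=1 ⇒ Z/2
Ȟ^1: (5−1)−3=1 ⇒ Z/2
Ȟ^2: (1−0)−1=0 ⇒ 0

Ȟ^0 = Z/2, Ȟ^1 = Z/2, Ȟ^2 = 0


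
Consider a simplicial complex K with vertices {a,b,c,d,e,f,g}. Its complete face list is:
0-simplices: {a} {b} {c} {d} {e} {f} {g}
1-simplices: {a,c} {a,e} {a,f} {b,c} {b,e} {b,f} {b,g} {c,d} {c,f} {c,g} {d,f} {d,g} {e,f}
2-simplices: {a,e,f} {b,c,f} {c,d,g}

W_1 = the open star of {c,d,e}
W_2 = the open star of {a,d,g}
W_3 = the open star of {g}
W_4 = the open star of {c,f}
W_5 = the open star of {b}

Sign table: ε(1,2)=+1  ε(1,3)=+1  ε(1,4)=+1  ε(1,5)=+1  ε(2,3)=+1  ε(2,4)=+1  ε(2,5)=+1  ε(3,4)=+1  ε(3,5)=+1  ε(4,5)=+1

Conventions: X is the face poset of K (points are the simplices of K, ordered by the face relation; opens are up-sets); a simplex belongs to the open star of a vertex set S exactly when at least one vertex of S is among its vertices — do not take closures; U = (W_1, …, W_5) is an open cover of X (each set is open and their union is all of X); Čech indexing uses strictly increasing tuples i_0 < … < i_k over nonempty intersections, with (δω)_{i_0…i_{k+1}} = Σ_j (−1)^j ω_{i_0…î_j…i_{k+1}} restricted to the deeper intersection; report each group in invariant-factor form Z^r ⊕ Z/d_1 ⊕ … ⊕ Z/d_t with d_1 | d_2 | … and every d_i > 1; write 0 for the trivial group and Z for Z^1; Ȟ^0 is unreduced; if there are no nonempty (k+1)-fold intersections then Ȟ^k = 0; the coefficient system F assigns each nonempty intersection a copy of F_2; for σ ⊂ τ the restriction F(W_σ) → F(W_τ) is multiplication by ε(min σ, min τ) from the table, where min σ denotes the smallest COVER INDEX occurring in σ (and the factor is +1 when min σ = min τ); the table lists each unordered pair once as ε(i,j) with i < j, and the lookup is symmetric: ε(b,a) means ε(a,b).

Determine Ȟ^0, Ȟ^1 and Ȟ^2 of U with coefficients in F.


Ȟ^0(U;F) ≅ Z/2, Ȟ^1(U;F) ≅ Z/2 and Ȟ^2(U;F) ≅ 0

nerve simplices:
  W1={{c},{d},{e},{a,c},{a,e},{b,c},{b,e},{c,d},{c,f},{c,g},{d,f},{d,g},{e,f},{a,e,f},{b,c,f},{c,d,g}} W2={{a},{d},{g},{a,c},{a,e},{a,f},{b,g},{c,d},{c,g},{d,f},{d,g},{a,e,f},{c,d,g}} W3={{g},{b,g},{c,g},{d,g},{c,d,g}} W4={{c},{f},{a,c},{a,f},{b,c},{b,f},{c,d},{c,f},{c,g},{d,f},{e,f},{a,e,f},{b,c,f},{c,d,g}} W5={{b},{b,c},{b,e},{b,f},{b,g},{b,c,f}}
  W12={{d},{a,c},{a,e},{c,d},{c,g},{d,f},{d,g},{a,e,f},{c,d,g}} W13={{c,g},{d,g},{c,d,g}} W14={{c},{a,c},{b,c},{c,d},{c,f},{c,g},{d,f},{e,f},{a,e,f},{b,c,f},{c,d,g}} W15={{b,c},{b,e},{b,c,f}} W23={{g},{b,g},{c,g},{d,g},{c,d,g}} W24={{a,c},{a,f},{c,d},{c,g},{d,f},{a,e,f},{c,d,g}} W25={{b,g}} W34={{c,g},{c,d,g}} W35={{b,g}} W45={{b,c},{b,f},{b,c,f}}
  W123={{c,g},{d,g},{c,d,g}} W124={{a,c},{c,d},{c,g},{d,f},{a,e,f},{c,d,g}} W134={{c,g},{c,d,g}} W145={{b,c},{b,c,f}} W234={{c,g},{c,d,g}} W235={{b,g}}
  W1234={{c,g},{c,d,g}}
C dims 5,10,6,1; δ0: rk_F2 4; δ1: rk_F2 5; δ2: rk_F2 1
degree 0: 5−4−0 = 1 → Ȟ^0 ≅ Z/2
degree 1: 10−5−4 = 1 → Ȟ^1 ≅ Z/2
degree 2: 6−1−5 = 0 → Ȟ^2 ≅ 0


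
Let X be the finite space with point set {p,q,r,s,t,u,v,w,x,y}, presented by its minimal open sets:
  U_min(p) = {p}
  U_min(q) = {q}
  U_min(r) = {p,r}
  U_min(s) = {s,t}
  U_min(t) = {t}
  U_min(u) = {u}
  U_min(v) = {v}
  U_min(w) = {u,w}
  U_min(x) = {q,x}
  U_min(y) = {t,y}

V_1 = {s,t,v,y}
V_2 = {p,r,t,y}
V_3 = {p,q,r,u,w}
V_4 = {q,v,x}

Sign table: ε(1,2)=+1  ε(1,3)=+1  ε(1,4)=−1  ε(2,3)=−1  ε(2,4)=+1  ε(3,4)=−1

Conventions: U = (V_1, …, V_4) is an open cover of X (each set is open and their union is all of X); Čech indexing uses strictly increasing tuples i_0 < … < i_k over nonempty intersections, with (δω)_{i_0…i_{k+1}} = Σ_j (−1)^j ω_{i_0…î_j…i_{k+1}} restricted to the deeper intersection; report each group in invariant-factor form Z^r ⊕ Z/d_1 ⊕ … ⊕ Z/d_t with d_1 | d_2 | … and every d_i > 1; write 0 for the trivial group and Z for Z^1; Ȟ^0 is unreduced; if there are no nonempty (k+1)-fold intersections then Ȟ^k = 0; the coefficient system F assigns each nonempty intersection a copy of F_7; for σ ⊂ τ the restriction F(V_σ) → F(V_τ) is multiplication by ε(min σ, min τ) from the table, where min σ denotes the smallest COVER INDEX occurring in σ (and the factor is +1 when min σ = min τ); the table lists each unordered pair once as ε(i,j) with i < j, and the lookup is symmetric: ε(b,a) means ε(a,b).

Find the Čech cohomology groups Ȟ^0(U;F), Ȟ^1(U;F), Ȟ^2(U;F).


nerve of the cover:
  V12={t,y} V14={v} V23={p,r} V34={q}
C dims 4,4; δ0: rk_F7 4
Ȟ^0 = (4 − 4) − 0 = 0, so Ȟ^0 ≅ 0
Ȟ^1 = (4 − 0) − 4 = 0, so Ȟ^1 ≅ 0
Ȟ^2 = (0 − 0) − 0 = 0, so Ȟ^2 ≅ 0

Ȟ^0(U;F) ≅ 0; Ȟ^1(U;F) ≅ 0; Ȟ^2(U;F) ≅ 0


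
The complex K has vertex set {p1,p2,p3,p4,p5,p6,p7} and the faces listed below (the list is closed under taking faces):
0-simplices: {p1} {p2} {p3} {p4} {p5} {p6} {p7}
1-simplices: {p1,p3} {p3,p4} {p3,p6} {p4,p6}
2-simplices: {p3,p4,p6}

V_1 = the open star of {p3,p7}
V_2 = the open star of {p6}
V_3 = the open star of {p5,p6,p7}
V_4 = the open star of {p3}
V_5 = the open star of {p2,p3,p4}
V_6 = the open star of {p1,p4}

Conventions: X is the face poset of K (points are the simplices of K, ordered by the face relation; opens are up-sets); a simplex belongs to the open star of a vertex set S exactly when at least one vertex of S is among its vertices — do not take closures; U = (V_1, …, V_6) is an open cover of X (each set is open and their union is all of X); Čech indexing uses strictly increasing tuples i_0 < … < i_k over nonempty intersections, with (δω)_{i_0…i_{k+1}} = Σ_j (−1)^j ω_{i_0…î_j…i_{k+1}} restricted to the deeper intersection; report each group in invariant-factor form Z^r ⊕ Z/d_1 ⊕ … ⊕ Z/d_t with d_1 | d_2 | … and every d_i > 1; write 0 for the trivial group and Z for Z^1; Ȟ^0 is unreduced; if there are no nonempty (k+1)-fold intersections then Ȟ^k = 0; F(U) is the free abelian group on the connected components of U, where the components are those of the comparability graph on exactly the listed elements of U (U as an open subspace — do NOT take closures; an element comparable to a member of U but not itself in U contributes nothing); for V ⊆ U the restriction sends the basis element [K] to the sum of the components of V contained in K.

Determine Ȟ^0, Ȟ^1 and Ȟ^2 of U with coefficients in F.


Ȟ^0 = Z^4; Ȟ^1 = 0; Ȟ^2 = 0

cover nerve:
  V1={{p3},{p7},{p1,p3},{p3,p4},{p3,p6},{p3,p4,p6}} V2={{p6},{p3,p6},{p4,p6},{p3,p4,p6}} V3={{p5},{p6},{p7},{p3,p6},{p4,p6},{p3,p4,p6}} V4={{p3},{p1,p3},{p3,p4},{p3,p6},{p3,p4,p6}} V5={{p2},{p3},{p4},{p1,p3},{p3,p4},{p3,p6},{p4,p6},{p3,p4,p6}} V6={{p1},{p4},{p1,p3},{p3,p4},{p4,p6},{p3,p4,p6}}
  V12={{p3,p6},{p3,p4,p6}} V13={{p7},{p3,p6},{p3,p4,p6}} V14={{p3},{p1,p3},{p3,p4},{p3,p6},{p3,p4,p6}} V15={{p3},{p1,p3},{p3,p4},{p3,p6},{p3,p4,p6}} V16={{p1,p3},{p3,p4},{p3,p4,p6}} V23={{p6},{p3,p6},{p4,p6},{p3,p4,p6}} V24={{p3,p6},{p3,p4,p6}} V25={{p3,p6},{p4,p6},{p3,p4,p6}} V26={{p4,p6},{p3,p4,p6}} V34={{p3,p6},{p3,p4,p6}} V35={{p3,p6},{p4,p6},{p3,p4,p6}} V36={{p4,p6},{p3,p4,p6}} V45={{p3},{p1,p3},{p3,p4},{p3,p6},{p3,p4,p6}} V46={{p1,p3},{p3,p4},{p3,p4,p6}} V56={{p4},{p1,p3},{p3,p4},{p4,p6},{p3,p4,p6}}
  V123={{p3,p6},{p3,p4,p6}} V124={{p3,p6},{p3,p4,p6}} V125={{p3,p6},{p3,p4,p6}} V126={{p3,p4,p6}} V134={{p3,p6},{p3,p4,p6}} V135={{p3,p6},{p3,p4,p6}} V136={{p3,p4,p6}} V145={{p3},{p1,p3},{p3,p4},{p3,p6},{p3,p4,p6}} V146={{p1,p3},{p3,p4},{p3,p4,p6}} V156={{p1,p3},{p3,p4},{p3,p4,p6}} V234={{p3,p6},{p3,p4,p6}} V235={{p3,p6},{p4,p6},{p3,p4,p6}} V236={{p4,p6},{p3,p4,p6}} V245={{p3,p6},{p3,p4,p6}} V246={{p3,p4,p6}} V256={{p4,p6},{p3,p4,p6}} V345={{p3,p6},{p3,p4,p6}} V346={{p3,p4,p6}} V356={{p4,p6},{p3,p4,p6}} V456={{p1,p3},{p3,p4},{p3,p4,p6}}
  V1234={{p3,p6},{p3,p4,p6}} V1235={{p3,p6},{p3,p4,p6}} V1236={{p3,p4,p6}} V1245={{p3,p6},{p3,p4,p6}} V1246={{p3,p4,p6}} V1256={{p3,p4,p6}} V1345={{p3,p6},{p3,p4,p6}} V1346={{p3,p4,p6}} V1356={{p3,p4,p6}} V1456={{p1,p3},{p3,p4},{p3,p4,p6}} V2345={{p3,p6},{p3,p4,p6}} V2346={{p3,p4,p6}} V2356={{p4,p6},{p3,p4,p6}} V2456={{p3,p4,p6}} V3456={{p3,p4,p6}}
  V12345={{p3,p6},{p3,p4,p6}} V12346={{p3,p4,p6}} V12356={{p3,p4,p6}} V12456={{p3,p4,p6}} V13456={{p3,p4,p6}} V23456={{p3,p4,p6}}
  V123456={{p3,p4,p6}}
components per intersection:
  V1: {{p3},{p1,p3},{p3,p4},{p3,p6},{p3,p4,p6}} {{p7}}
  V2: {{p6},{p3,p6},{p4,p6},{p3,p4,p6}}
  V3: {{p5}} {{p6},{p3,p6},{p4,p6},{p3,p4,p6}} {{p7}}
  V4: {{p3},{p1,p3},{p3,p4},{p3,p6},{p3,p4,p6}}
  V5: {{p2}} {{p3},{p4},{p1,p3},{p3,p4},{p3,p6},{p4,p6},{p3,p4,p6}}
  V6: {{p1},{p1,p3}} {{p4},{p3,p4},{p4,p6},{p3,p4,p6}}
  V12: {{p3,p6},{p3,p4,p6}}
  V13: {{p7}} {{p3,p6},{p3,p4,p6}}
  V14: {{p3},{p1,p3},{p3,p4},{p3,p6},{p3,p4,p6}}
  V15: {{p3},{p1,p3},{p3,p4},{p3,p6},{p3,p4,p6}}
  V16: {{p1,p3}} {{p3,p4},{p3,p4,p6}}
  V23: {{p6},{p3,p6},{p4,p6},{p3,p4,p6}}
  V24: {{p3,p6},{p3,p4,p6}}
  V25: {{p3,p6},{p4,p6},{p3,p4,p6}}
  V26: {{p4,p6},{p3,p4,p6}}
  V34: {{p3,p6},{p3,p4,p6}}
  V35: {{p3,p6},{p4,p6},{p3,p4,p6}}
  V36: {{p4,p6},{p3,p4,p6}}
  V45: {{p3},{p1,p3},{p3,p4},{p3,p6},{p3,p4,p6}}
  V46: {{p1,p3}} {{p3,p4},{p3,p4,p6}}
  V56: {{p4},{p3,p4},{p4,p6},{p3,p4,p6}} {{p1,p3}}
  V123: {{p3,p6},{p3,p4,p6}}
  V124: {{p3,p6},{p3,p4,p6}}
  V125: {{p3,p6},{p3,p4,p6}}
  V126: {{p3,p4,p6}}
  V134: {{p3,p6},{p3,p4,p6}}
  V135: {{p3,p6},{p3,p4,p6}}
  V136: {{p3,p4,p6}}
  V145: {{p3},{p1,p3},{p3,p4},{p3,p6},{p3,p4,p6}}
  V146: {{p1,p3}} {{p3,p4},{p3,p4,p6}}
  V156: {{p1,p3}} {{p3,p4},{p3,p4,p6}}
  V234: {{p3,p6},{p3,p4,p6}}
  V235: {{p3,p6},{p4,p6},{p3,p4,p6}}
  V236: {{p4,p6},{p3,p4,p6}}
  V245: {{p3,p6},{p3,p4,p6}}
  V246: {{p3,p4,p6}}
  V256: {{p4,p6},{p3,p4,p6}}
  V345: {{p3,p6},{p3,p4,p6}}
  V346: {{p3,p4,p6}}
  V356: {{p4,p6},{p3,p4,p6}}
  V456: {{p1,p3}} {{p3,p4},{p3,p4,p6}}
  V1234: {{p3,p6},{p3,p4,p6}}
  V1235: {{p3,p6},{p3,p4,p6}}
  V1236: {{p3,p4,p6}}
  V1245: {{p3,p6},{p3,p4,p6}}
  V1246: {{p3,p4,p6}}
  V1256: {{p3,p4,p6}}
  V1345: {{p3,p6},{p3,p4,p6}}
  V1346: {{p3,p4,p6}}
  V1356: {{p3,p4,p6}}
  V1456: {{p1,p3}} {{p3,p4},{p3,p4,p6}}
  V2345: {{p3,p6},{p3,p4,p6}}
  V2346: {{p3,p4,p6}}
  V2356: {{p4,p6},{p3,p4,p6}}
  V2456: {{p3,p4,p6}}
  V3456: {{p3,p4,p6}}
  V12345: {{p3,p6},{p3,p4,p6}}
  V12346: {{p3,p4,p6}}
  V12356: {{p3,p4,p6}}
  V12456: {{p3,p4,p6}}
  V13456: {{p3,p4,p6}}
  V23456: {{p3,p4,p6}}
  V123456: {{p3,p4,p6}}
C dims 11,19,23,16; δ0: rk 7, SNF 1^7; δ1: rk 12, SNF 1^12; δ2: rk 11, SNF 1^11
Ȟ^0: (11−7)−0=4 ⇒ Z^4
Ȟ^1: (19−12)−7=0 ⇒ 0
Ȟ^2: (23−11)−12=0 ⇒ 0


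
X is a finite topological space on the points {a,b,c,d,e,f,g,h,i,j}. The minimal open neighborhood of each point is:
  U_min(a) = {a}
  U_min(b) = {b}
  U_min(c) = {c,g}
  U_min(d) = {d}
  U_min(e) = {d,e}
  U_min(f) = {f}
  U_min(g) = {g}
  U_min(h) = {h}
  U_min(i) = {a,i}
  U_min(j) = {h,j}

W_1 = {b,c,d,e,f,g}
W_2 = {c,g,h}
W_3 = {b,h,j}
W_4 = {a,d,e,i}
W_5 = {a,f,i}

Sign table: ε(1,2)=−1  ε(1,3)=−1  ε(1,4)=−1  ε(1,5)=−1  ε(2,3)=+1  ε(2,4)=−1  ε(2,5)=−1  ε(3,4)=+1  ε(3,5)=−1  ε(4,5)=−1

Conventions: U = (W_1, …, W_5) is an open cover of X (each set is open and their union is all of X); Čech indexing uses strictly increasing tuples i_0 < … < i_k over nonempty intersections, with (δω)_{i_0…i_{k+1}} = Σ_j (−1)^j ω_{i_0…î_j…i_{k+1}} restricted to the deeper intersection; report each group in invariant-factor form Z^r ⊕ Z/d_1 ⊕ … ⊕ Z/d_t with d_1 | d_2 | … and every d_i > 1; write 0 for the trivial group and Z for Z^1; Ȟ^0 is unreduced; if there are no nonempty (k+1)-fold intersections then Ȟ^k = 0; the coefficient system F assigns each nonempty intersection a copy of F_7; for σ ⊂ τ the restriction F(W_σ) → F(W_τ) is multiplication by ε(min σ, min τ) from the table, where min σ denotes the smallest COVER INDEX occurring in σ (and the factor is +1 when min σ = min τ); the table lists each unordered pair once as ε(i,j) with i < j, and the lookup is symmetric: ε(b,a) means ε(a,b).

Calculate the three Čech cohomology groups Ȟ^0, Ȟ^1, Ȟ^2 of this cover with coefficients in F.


cover nerve:
  W12={c,g} W13={b} W14={d,e} W15={f} W23={h} W45={a,i}
C dims 5,6; δ0: rk_F7 5
Ȟ^0: (5−5)−0=0 ⇒ 0
Ȟ^1: (6−0)−5=1 ⇒ Z/7
Ȟ^2: (0−0)−0=0 ⇒ 0

Ȟ^0 ≅ 0,  Ȟ^1 ≅ Z/7,  Ȟ^2 ≅ 0


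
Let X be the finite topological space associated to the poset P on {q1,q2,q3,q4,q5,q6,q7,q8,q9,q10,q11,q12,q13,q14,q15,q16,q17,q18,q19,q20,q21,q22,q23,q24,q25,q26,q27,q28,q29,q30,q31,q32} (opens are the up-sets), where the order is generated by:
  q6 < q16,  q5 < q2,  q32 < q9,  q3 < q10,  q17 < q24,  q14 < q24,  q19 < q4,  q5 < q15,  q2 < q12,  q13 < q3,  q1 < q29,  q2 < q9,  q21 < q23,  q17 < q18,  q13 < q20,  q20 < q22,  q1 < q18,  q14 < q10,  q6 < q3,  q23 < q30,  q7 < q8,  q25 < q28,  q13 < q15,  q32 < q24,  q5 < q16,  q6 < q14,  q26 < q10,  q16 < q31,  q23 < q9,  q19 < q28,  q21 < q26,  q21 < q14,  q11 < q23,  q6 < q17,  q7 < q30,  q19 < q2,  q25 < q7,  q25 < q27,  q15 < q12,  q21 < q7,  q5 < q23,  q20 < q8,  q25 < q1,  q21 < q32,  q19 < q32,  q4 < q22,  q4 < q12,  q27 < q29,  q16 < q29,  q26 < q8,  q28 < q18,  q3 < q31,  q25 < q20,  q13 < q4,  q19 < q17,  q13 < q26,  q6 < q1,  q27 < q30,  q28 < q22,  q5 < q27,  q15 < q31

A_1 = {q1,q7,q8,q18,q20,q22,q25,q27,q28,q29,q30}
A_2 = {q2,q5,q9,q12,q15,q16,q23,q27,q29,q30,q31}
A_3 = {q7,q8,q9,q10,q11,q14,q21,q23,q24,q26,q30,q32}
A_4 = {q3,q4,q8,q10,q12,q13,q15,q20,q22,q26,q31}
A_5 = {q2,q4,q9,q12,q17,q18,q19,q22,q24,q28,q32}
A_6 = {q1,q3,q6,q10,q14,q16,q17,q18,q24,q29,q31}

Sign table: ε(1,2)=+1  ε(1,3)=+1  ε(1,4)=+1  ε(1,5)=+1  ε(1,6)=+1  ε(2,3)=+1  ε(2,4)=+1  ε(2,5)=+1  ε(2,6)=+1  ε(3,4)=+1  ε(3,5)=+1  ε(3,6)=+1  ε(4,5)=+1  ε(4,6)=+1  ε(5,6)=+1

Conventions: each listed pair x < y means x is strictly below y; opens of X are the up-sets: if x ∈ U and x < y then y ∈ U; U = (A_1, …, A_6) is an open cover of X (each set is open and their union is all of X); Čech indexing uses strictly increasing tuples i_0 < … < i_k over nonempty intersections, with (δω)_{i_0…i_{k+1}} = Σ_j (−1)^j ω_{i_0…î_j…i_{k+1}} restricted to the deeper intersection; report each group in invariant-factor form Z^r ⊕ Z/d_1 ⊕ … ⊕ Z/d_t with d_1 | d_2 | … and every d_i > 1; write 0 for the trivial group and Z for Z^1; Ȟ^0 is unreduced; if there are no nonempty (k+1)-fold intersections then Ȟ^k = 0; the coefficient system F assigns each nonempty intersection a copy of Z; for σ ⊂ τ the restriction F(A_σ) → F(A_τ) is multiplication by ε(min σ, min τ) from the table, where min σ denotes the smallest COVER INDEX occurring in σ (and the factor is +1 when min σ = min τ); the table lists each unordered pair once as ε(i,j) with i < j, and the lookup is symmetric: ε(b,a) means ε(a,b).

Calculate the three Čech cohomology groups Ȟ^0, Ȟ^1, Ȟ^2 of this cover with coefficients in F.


Ȟ^0 ≅ Z, Ȟ^1 ≅ 0, Ȟ^2 ≅ Z/2

nerve simplices:
  A12={q27,q29,q30} A13={q7,q8,q30} A14={q8,q20,q22} A15={q18,q22,q28} A16={q1,q18,q29} A23={q9,q23,q30} A24={q12,q15,q31} A25={q2,q9,q12} A26={q16,q29,q31} A34={q8,q10,q26} A35={q9,q24,q32} A36={q10,q14,q24} A45={q4,q12,q22} A46={q3,q10,q31} A56={q17,q18,q24}
  A123={q30} A126={q29} A134={q8} A145={q22} A156={q18} A235={q9} A245={q12} A246={q31} A346={q10} A356={q24}
C dims 6,15,10; δ0: rk 5, SNF 1^5; δ1: rk 10, SNF 1^9·2
degree 0: 6−5−0 = 1 → Ȟ^0 ≅ Z
degree 1: 15−10−5 = 0 → Ȟ^1 ≅ 0
degree 2: 10−0−10 = 0 plus torsion [2] → Ȟ^2 ≅ Z/2


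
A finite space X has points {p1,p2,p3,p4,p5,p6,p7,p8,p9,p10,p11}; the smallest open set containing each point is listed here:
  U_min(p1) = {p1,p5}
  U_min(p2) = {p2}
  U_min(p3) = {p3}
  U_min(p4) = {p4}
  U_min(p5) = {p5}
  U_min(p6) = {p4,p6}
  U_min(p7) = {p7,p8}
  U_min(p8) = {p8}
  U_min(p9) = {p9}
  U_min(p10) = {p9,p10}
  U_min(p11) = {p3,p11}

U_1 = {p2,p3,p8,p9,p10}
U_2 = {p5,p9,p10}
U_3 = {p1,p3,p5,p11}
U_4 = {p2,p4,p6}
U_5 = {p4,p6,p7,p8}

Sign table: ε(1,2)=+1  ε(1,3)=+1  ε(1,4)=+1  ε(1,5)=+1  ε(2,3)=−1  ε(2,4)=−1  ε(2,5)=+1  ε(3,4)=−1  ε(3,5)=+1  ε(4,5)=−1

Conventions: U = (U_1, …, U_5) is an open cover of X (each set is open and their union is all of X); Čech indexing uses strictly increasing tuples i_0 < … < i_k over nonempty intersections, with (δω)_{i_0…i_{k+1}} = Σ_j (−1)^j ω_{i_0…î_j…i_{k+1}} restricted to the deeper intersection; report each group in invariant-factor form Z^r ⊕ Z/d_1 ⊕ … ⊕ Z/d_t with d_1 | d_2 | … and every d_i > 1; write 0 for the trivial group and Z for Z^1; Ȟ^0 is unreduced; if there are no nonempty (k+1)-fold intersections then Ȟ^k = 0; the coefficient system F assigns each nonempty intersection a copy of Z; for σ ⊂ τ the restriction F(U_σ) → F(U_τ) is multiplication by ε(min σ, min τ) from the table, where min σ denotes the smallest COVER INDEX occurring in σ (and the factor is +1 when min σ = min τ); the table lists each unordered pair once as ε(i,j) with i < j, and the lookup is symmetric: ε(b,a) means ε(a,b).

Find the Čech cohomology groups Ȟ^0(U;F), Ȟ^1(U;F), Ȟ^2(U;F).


cover nerve:
  U12={p9,p10} U13={p3} U14={p2} U15={p8} U23={p5} U45={p4,p6}
C dims 5,6; δ0: rk 5, SNF 1^4·2
Ȟ^0: (5−5)−0=0 ⇒ 0
Ȟ^1: (6−0)−5=1 plus torsion [2] ⇒ Z ⊕ Z/2
Ȟ^2: (0−0)−0=0 ⇒ 0

Ȟ^0 = 0,  Ȟ^1 = Z ⊕ Z/2,  Ȟ^2 = 0


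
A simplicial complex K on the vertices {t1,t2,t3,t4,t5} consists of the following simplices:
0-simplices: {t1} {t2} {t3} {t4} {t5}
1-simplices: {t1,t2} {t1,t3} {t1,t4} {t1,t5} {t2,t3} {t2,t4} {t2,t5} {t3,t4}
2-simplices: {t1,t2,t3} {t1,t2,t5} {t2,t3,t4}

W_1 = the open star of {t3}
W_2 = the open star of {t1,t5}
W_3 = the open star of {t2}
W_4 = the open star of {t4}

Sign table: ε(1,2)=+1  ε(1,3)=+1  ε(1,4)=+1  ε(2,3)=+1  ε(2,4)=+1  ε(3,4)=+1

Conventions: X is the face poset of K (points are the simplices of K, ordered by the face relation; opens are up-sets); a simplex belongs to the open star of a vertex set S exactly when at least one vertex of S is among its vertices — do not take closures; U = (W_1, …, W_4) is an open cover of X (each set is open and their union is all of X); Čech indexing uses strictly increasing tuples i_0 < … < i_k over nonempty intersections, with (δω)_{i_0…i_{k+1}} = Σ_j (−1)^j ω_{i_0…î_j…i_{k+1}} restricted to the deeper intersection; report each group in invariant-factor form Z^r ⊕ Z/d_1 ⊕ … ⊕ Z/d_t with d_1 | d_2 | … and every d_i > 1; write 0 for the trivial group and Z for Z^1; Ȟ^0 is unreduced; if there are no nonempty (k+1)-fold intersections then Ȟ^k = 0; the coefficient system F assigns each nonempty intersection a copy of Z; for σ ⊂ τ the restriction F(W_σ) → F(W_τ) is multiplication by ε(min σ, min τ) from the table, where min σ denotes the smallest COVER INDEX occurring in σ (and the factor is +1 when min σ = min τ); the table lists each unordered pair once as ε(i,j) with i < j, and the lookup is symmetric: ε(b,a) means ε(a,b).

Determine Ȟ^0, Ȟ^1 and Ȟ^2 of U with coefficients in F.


Ȟ^0(U;F) ≅ Z,  Ȟ^1(U;F) ≅ Z,  Ȟ^2(U;F) ≅ 0

nerve simplices:
  W1={{t3},{t1,t3},{t2,t3},{t3,t4},{t1,t2,t3},{t2,t3,t4}} W2={{t1},{t5},{t1,t2},{t1,t3},{t1,t4},{t1,t5},{t2,t5},{t1,t2,t3},{t1,t2,t5}} W3={{t2},{t1,t2},{t2,t3},{t2,t4},{t2,t5},{t1,t2,t3},{t1,t2,t5},{t2,t3,t4}} W4={{t4},{t1,t4},{t2,t4},{t3,t4},{t2,t3,t4}}
  W12={{t1,t3},{t1,t2,t3}} W13={{t2,t3},{t1,t2,t3},{t2,t3,t4}} W14={{t3,t4},{t2,t3,t4}} W23={{t1,t2},{t2,t5},{t1,t2,t3},{t1,t2,t5}} W24={{t1,t4}} W34={{t2,t4},{t2,t3,t4}}
  W123={{t1,t2,t3}} W134={{t2,t3,t4}}
C dims 4,6,2; δ0: rk 3, SNF 1^3; δ1: rk 2, SNF 1^2
degree 0: 4−3−0 = 1 → Ȟ^0 ≅ Z
degree 1: 6−2−3 = 1 → Ȟ^1 ≅ Z
degree 2: 2−0−2 = 0 → Ȟ^2 ≅ 0


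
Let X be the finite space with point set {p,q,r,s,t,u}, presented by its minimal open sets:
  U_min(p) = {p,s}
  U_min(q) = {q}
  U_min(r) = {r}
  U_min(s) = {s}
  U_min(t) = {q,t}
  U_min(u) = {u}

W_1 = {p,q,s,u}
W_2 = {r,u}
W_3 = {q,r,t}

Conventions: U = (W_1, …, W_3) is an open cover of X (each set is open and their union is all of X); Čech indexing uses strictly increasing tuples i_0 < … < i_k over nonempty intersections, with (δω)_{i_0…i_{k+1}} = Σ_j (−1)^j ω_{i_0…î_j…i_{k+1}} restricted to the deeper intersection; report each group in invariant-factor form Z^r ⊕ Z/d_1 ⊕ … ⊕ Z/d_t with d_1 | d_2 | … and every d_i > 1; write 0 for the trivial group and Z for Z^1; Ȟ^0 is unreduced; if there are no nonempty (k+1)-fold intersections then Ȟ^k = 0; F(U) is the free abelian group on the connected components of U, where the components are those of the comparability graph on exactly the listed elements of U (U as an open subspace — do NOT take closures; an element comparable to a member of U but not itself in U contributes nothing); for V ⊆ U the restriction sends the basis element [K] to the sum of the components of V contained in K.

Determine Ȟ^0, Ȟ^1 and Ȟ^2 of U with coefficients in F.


Ȟ^0 = Z^4, Ȟ^1 = 0, Ȟ^2 = 0

nerve of the cover:
  W12={u} W13={q} W23={r}
components per intersection:
  W1: {p,s} {q} {u}
  W2: {r} {u}
  W3: {q,t} {r}
  W12: {u}
  W13: {q}
  W23: {r}
C dims 7,3; δ0: rk 3, SNF 1^3
Ȟ^0 = (7 − 3) − 0 = 4, so Ȟ^0 ≅ Z^4
Ȟ^1 = (3 − 0) − 3 = 0, so Ȟ^1 ≅ 0
Ȟ^2 = (0 − 0) − 0 = 0, so Ȟ^2 ≅ 0


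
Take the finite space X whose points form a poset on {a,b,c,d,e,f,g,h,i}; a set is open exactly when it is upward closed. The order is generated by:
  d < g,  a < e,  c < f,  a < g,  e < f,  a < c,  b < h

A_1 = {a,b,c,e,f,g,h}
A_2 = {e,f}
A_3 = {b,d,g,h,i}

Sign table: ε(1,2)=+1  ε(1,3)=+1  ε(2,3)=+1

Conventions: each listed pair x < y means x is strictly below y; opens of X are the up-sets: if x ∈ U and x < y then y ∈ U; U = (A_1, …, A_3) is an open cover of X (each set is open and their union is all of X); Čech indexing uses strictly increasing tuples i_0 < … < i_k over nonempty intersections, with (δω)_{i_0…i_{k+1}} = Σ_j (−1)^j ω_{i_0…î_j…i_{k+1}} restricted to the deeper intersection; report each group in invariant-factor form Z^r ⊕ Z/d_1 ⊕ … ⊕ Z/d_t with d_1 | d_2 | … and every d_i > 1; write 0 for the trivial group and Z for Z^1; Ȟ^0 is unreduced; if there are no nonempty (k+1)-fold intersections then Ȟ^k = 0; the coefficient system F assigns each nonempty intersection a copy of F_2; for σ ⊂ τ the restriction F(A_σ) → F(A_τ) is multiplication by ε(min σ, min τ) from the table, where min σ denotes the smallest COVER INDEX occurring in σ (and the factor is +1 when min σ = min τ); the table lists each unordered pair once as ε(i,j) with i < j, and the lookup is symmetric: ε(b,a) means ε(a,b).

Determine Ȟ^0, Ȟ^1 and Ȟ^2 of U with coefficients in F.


Ȟ^0(U;F) ≅ Z/2, Ȟ^1(U;F) ≅ 0, Ȟ^2(U;F) ≅ 0

nonempty intersections:
  A12={e,f} A13={b,g,h}
C dims 3,2; δ0: rk_F2 2
Ȟ^0: (3−2)−0=1 ⇒ Z/2
Ȟ^1: (2−0)−2=0 ⇒ 0
Ȟ^2: (0−0)−0=0 ⇒ 0


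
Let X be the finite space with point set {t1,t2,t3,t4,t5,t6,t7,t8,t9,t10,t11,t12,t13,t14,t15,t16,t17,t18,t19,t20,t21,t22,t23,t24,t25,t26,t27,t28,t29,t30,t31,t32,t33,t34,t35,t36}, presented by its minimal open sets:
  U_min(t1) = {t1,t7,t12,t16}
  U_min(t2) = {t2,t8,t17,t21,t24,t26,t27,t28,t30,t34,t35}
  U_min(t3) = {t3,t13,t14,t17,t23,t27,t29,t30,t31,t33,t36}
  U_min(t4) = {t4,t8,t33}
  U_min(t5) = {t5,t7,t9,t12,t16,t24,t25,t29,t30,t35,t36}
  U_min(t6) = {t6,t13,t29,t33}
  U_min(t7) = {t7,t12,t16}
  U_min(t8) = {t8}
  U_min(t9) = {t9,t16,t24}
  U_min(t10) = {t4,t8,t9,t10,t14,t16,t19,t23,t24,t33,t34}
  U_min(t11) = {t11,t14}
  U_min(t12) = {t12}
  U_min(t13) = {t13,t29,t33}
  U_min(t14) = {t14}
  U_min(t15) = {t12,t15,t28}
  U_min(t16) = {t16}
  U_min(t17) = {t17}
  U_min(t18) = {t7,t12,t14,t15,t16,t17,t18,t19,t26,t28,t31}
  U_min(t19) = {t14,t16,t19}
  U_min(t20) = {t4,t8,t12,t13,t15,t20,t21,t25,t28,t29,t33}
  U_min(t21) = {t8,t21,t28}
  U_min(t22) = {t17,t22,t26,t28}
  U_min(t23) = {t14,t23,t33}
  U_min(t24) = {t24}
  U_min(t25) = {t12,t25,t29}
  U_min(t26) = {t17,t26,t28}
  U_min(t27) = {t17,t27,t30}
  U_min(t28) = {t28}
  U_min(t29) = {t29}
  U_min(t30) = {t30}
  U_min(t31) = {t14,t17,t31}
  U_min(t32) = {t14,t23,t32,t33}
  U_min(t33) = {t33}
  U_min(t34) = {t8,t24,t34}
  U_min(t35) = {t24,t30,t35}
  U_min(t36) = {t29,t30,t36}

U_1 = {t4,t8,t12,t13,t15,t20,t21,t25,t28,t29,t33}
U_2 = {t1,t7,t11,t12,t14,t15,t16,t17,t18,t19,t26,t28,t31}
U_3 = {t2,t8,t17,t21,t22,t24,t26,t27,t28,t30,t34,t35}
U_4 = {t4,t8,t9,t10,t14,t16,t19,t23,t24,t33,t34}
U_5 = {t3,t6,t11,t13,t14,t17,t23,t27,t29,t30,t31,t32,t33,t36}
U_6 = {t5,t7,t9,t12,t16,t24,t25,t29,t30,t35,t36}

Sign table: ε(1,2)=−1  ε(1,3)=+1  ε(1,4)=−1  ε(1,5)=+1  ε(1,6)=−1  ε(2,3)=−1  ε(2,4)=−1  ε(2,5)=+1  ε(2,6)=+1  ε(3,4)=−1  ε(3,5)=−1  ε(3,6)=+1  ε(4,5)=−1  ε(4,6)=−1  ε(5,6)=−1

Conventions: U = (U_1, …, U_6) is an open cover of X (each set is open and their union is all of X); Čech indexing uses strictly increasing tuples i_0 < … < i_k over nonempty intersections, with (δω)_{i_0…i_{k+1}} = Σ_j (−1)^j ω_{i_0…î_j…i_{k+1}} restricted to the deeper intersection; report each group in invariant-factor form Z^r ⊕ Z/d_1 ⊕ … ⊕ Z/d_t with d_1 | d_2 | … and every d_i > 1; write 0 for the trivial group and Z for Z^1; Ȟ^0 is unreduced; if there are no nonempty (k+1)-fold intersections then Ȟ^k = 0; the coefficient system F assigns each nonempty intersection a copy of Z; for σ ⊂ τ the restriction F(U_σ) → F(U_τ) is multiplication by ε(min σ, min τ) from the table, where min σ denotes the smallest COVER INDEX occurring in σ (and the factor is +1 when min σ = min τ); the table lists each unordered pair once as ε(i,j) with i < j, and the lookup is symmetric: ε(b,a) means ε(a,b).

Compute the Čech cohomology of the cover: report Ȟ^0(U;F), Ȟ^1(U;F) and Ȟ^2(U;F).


Ȟ^0(U;F) ≅ 0,  Ȟ^1(U;F) ≅ Z/2,  Ȟ^2(U;F) ≅ Z

nerve of the cover:
  U12={t12,t15,t28} U13={t8,t21,t28} U14={t4,t8,t33} U15={t13,t29,t33} U16={t12,t25,t29} U23={t17,t26,t28} U24={t14,t16,t19} U25={t11,t14,t17,t31} U26={t7,t12,t16} U34={t8,t24,t34} U35={t17,t27,t30} U36={t24,t30,t35} U45={t14,t23,t33} U46={t9,t16,t24} U56={t29,t30,t36}
  U123={t28} U126={t12} U134={t8} U145={t33} U156={t29} U235={t17} U245={t14} U246={t16} U346={t24} U356={t30}
C dims 6,15,10; δ0: rk 6, SNF 1^5·2; δ1: rk 9, SNF 1^9
Ȟ^0 = (6 − 6) − 0 = 0, so Ȟ^0 ≅ 0
Ȟ^1 = (15 − 9) − 6 = 0 plus torsion [2], so Ȟ^1 ≅ Z/2
Ȟ^2 = (10 − 0) − 9 = 1, so Ȟ^2 ≅ Z


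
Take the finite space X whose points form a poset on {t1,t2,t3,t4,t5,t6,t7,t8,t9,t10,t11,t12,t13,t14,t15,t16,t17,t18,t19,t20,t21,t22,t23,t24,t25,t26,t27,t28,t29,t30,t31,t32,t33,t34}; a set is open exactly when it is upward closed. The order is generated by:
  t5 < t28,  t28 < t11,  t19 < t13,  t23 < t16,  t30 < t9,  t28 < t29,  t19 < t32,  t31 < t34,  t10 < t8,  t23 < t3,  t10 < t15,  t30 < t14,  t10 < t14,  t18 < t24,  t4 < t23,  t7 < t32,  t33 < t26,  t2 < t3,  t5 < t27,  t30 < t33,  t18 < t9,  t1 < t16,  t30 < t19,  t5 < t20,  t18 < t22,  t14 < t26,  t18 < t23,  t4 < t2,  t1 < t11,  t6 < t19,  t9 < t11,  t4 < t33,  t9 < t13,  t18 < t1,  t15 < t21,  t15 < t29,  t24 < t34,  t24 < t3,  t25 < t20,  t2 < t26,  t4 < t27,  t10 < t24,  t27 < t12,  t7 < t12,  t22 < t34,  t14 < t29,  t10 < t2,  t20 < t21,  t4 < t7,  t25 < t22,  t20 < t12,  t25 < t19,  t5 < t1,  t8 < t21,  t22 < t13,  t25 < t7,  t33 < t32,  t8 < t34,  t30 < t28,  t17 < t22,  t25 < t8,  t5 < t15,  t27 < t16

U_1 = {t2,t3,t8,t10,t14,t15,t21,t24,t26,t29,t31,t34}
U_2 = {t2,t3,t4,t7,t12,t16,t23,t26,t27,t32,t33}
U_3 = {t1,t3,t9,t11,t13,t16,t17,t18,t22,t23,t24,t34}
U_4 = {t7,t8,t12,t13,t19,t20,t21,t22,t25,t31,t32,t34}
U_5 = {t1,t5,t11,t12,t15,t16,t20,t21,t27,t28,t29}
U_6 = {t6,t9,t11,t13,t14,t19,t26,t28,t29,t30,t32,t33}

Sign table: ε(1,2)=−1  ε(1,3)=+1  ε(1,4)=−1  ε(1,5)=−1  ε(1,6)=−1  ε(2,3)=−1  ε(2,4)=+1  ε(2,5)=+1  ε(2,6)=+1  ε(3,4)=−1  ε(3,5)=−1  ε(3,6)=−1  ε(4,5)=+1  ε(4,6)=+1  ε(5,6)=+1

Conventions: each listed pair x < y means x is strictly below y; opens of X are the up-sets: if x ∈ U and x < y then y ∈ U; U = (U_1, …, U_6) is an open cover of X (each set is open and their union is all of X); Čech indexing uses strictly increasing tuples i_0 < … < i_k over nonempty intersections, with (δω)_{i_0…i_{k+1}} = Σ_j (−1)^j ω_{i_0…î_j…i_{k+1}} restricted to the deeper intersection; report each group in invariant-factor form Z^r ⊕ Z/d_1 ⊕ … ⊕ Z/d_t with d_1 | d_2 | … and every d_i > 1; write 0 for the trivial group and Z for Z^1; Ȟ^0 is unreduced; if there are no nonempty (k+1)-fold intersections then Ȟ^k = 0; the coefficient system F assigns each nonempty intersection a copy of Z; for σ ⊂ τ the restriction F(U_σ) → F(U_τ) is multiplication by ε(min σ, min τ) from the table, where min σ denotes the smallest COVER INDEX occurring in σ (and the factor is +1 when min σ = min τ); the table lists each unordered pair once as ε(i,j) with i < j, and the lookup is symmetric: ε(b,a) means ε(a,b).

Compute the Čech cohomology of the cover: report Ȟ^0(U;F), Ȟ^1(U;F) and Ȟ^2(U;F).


Ȟ^0(U;F) ≅ Z; Ȟ^1(U;F) ≅ 0; Ȟ^2(U;F) ≅ Z/2

nonempty intersections:
  U12={t2,t3,t26} U13={t3,t24,t34} U14={t8,t21,t31,t34} U15={t15,t21,t29} U16={t14,t26,t29} U23={t3,t16,t23} U24={t7,t12,t32} U25={t12,t16,t27} U26={t26,t32,t33} U34={t13,t22,t34} U35={t1,t11,t16} U36={t9,t11,t13} U45={t12,t20,t21} U46={t13,t19,t32} U56={t11,t28,t29}
  U123={t3} U126={t26} U134={t34} U145={t21} U156={t29} U235={t16} U245={t12} U246={t32} U346={t13} U356={t11}
C dims 6,15,10; δ0: rk 5, SNF 1^5; δ1: rk 10, SNF 1^9·2
Ȟ^0: (6−5)−0=1 ⇒ Z
Ȟ^1: (15−10)−5=0 ⇒ 0
Ȟ^2: (10−0)−10=0 plus torsion [2] ⇒ Z/2
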